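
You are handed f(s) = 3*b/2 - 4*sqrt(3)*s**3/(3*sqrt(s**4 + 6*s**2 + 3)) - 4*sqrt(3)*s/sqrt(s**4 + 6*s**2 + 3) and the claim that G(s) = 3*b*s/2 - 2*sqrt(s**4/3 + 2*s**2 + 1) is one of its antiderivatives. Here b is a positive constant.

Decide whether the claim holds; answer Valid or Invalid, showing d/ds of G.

d/ds[G] = (9*b*sqrt(s**4 + 6*s**2 + 3) - 8*sqrt(3)*s**3 - 24*sqrt(3)*s)/(6*sqrt(s**4 + 6*s**2 + 3))
This equals f(s) exactly, so the claim holds.

Valid. The derivative of G reproduces f.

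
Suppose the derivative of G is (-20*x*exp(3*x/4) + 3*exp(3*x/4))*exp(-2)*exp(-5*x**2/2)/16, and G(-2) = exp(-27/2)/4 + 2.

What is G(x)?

G'(x) matches the chain-rule pattern g'(h)*h' with inner function h(x) = -5*x**2/2 + 3*x/4 - 2; substituting u = h(x) collapses the integral.
A general antiderivative is exp(-5*x**2/2 + 3*x/4 - 2)/4 + C.
The condition gives C = exp(-27/2)/4 + 2 - (exp(-27/2)/4) = 2.
So G(x) = (exp(-5*x**2/2 + 3*x/4 - 2) + 8)/4.
Check: d/dx[(exp(-5*x**2/2 + 3*x/4 - 2) + 8)/4] = (3 - 20*x)*exp(-2)*exp(3*x/4)*exp(-5*x**2/2)/16, which equals G'(x).

G(x) = (exp(-5*x**2/2 + 3*x/4 - 2) + 8)/4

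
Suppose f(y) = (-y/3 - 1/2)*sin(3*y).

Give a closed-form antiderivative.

An antiderivative is F(y) = y*cos(3*y)/9 - sin(3*y)/27 + cos(3*y)/6.

Any candidate F(y) must reproduce f(y) exactly when differentiated.
Check: d/dy[y*cos(3*y)/9 - sin(3*y)/27 + cos(3*y)/6] = -y*sin(3*y)/3 - sin(3*y)/2, which equals f(y).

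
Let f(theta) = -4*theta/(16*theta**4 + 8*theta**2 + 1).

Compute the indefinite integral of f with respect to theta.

F(theta) = 1/(8*theta**2 + 2) + C

f matches the chain-rule pattern g'(h)*h' with inner function h(theta) = 2*theta**2 + 1/2; substituting u = h(theta) collapses the integral.
Check: d/dtheta[1/(8*theta**2 + 2)] = -4*theta/(16*theta**4 + 8*theta**2 + 1) = f(theta).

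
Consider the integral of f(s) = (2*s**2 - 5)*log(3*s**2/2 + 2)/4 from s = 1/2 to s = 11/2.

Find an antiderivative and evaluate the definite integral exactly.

A candidate is checked by its d/ds: the result must match f(s).
F(s) = (18*s**3*log(3*s**2/2 + 2) - 12*s**3 - 135*s*log(3*s**2/2 + 2) + 318*s - 212*sqrt(3)*atan(sqrt(3)*s/2))/108 is an antiderivative of f.
Check: d/ds[(18*s**3*log(3*s**2/2 + 2) - 12*s**3 - 135*s*log(3*s**2/2 + 2) + 318*s - 212*sqrt(3)*atan(sqrt(3)*s/2))/108] = s**2*log(3*s**2/2 + 2)/2 - 5*log(3*s**2/2 + 2)/4, which equals f(s).
F(11/2) = -53*sqrt(3)*atan(11*sqrt(3)/4)/27 - 55/24 + 1001*log(379/8)/48; F(1/2) = -53*sqrt(3)*atan(sqrt(3)/4)/27 - 29*log(19/8)/48 + 35/24.
Integral = F(11/2) - F(1/2) = -53*sqrt(3)*atan(11*sqrt(3)/4)/27 - 15/4 + 29*log(19/8)/48 + 53*sqrt(3)*atan(sqrt(3)/4)/27 + 1001*log(379/8)/48.

Antiderivative: F(s) = (18*s**3*log(3*s**2/2 + 2) - 12*s**3 - 135*s*log(3*s**2/2 + 2) + 318*s - 212*sqrt(3)*atan(sqrt(3)*s/2))/108; value = -53*sqrt(3)*atan(11*sqrt(3)/4)/27 - 15/4 + 29*log(19/8)/48 + 53*sqrt(3)*atan(sqrt(3)/4)/27 + 1001*log(379/8)/48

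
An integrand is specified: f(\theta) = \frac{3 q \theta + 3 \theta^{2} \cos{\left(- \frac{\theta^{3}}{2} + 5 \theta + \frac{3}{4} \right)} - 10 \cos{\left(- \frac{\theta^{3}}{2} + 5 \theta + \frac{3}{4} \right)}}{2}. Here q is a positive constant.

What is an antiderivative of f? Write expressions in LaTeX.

An antiderivative F(\theta) passes only if d/d\theta[F] lands on f(\theta) exactly.
Check: d/d\theta[\frac{3 q \theta^{2} - 4 \sin{\left(- \frac{\theta^{3}}{2} + 5 \theta + \frac{3}{4} \right)}}{4}] = \frac{3 q \theta}{2} + \frac{3 \theta^{2} \cos{\left(- \frac{\theta^{3}}{2} + 5 \theta + \frac{3}{4} \right)}}{2} - 5 \cos{\left(- \frac{\theta^{3}}{2} + 5 \theta + \frac{3}{4} \right)}, which equals f(\theta).

An antiderivative is F(\theta) = \frac{3 q \theta^{2} - 4 \sin{\left(- \frac{\theta^{3}}{2} + 5 \theta + \frac{3}{4} \right)}}{4}.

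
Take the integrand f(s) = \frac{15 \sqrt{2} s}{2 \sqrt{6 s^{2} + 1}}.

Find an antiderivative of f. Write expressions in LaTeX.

An antiderivative is F(s) = \frac{5 \sqrt{3 s^{2} + \frac{1}{2}}}{2}.

f matches the chain-rule pattern g'(h)*h' with inner function h(s) = 3 s^{2} + \frac{1}{2}; substituting u = h(s) collapses the integral.
Check: d/ds[\frac{5 \sqrt{3 s^{2} + \frac{1}{2}}}{2}] = \frac{15 \sqrt{2} s}{2 \sqrt{6 s^{2} + 1}} = f(s).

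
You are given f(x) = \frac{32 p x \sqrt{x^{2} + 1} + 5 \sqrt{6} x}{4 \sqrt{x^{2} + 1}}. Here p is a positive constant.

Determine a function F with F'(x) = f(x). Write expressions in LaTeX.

Since d/dx undoes antidifferentiation here, F'(x) = f(x) is required of F(x).
Check: d/dx[\frac{16 p x^{2} + 5 \sqrt{6} \sqrt{x^{2} + 1}}{4}] = \frac{32 p x \sqrt{x^{2} + 1} + 5 \sqrt{6} x}{4 \sqrt{x^{2} + 1}} = f(x).

An antiderivative is F(x) = \frac{16 p x^{2} + 5 \sqrt{6} \sqrt{x^{2} + 1}}{4}.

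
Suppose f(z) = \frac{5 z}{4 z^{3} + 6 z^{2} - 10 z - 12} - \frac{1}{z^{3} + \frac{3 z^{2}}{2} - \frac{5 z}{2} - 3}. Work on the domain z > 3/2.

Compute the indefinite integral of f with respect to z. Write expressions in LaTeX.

Factor the denominator (2 \left(z + 1\right) \left(z + 2\right) \left(2 z - 3\right)) and decompose: f = \frac{1}{5 \left(2 z - 3\right)} - \frac{1}{z + 2} + \frac{9}{10 \left(z + 1\right)}; each piece integrates to a log, atan, or power term.
Check: d/dz[\frac{\log{\left(z - \frac{3}{2} \right)}}{10} + \frac{9 \log{\left(z + 1 \right)}}{10} - \log{\left(z + 2 \right)}] = \frac{5 z - 4}{4 z^{3} + 6 z^{2} - 10 z - 12}, which equals f(z).

F(z) = \frac{\log{\left(z - \frac{3}{2} \right)}}{10} + \frac{9 \log{\left(z + 1 \right)}}{10} - \log{\left(z + 2 \right)} + C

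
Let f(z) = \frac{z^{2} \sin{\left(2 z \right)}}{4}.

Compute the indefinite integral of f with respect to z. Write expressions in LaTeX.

Since d/dz undoes antidifferentiation here, F'(z) = f(z) is required of F(z).
Check: d/dz[- \frac{z^{2} \cos{\left(2 z \right)}}{8} + \frac{z \sin{\left(2 z \right)}}{8} + \frac{\cos{\left(2 z \right)}}{16}] = \frac{z^{2} \sin{\left(2 z \right)}}{4} = f(z).

F(z) = - \frac{z^{2} \cos{\left(2 z \right)}}{8} + \frac{z \sin{\left(2 z \right)}}{8} + \frac{\cos{\left(2 z \right)}}{16} + C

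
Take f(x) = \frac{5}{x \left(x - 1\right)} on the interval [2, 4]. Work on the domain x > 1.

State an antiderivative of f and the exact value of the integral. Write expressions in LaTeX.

Antiderivative: F(x) = 5 \left(- \log{\left(x \right)} + \log{\left(x - 1 \right)}\right); value = - 5 \log{\left(4 \right)} + 5 \log{\left(2 \right)} + 5 \log{\left(3 \right)}

The denominator factors as x \left(x - 1\right); partial fractions split f into directly integrable pieces: \frac{5}{x - 1} - \frac{5}{x}.
F(x) = 5 \left(- \log{\left(x \right)} + \log{\left(x - 1 \right)}\right) is an antiderivative of f.
Check: d/dx[5 \left(- \log{\left(x \right)} + \log{\left(x - 1 \right)}\right)] = \frac{5}{x^{2} - x}, which equals f(x).
F(4) = - 5 \log{\left(4 \right)} + 5 \log{\left(3 \right)}; F(2) = - 5 \log{\left(2 \right)}.
Integral = F(4) - F(2) = - 5 \log{\left(4 \right)} + 5 \log{\left(2 \right)} + 5 \log{\left(3 \right)}.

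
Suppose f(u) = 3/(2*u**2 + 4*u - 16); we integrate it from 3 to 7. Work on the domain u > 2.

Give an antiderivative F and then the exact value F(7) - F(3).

Antiderivative: F(u) = (log(u - 2) - log(u + 4))/4; value = -log(11)/4 + log(5)/4 + log(7)/4

Factor the denominator (2*(u - 2)*(u + 4)) and decompose: f = -1/(4*(u + 4)) + 1/(4*(u - 2)); each piece integrates to a log, atan, or power term.
F(u) = (log(u - 2) - log(u + 4))/4 is an antiderivative of f.
Check: d/du[(log(u - 2) - log(u + 4))/4] = 3/(2*u**2 + 4*u - 16) = f(u).
F(7) = -log(11)/4 + log(5)/4; F(3) = -log(7)/4.
Integral = F(7) - F(3) = -log(11)/4 + log(5)/4 + log(7)/4.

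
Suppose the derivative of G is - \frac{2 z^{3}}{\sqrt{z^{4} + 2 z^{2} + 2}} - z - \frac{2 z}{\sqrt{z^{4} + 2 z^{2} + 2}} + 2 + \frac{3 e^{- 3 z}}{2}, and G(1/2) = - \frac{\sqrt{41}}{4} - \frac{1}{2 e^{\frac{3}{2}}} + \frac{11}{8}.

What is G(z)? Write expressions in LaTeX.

G(z) = \frac{\left(- z^{2} e^{3 z} + 4 z e^{3 z} - 2 \sqrt{z^{4} + 2 z^{2} + 2} e^{3 z} + e^{3 z} - 1\right) e^{- 3 z}}{2}

The integrand splits into summands that can be handled one at a time.
A general antiderivative is - \frac{z^{2}}{2} + 2 z - \sqrt{z^{4} + 2 z^{2} + 2} - \frac{e^{- 3 z}}{2} + C.
The condition gives C = - \frac{\sqrt{41}}{4} - \frac{1}{2 e^{\frac{3}{2}}} + \frac{11}{8} - (- \frac{\sqrt{41}}{4} - \frac{1}{2 e^{\frac{3}{2}}} + \frac{7}{8}) = \frac{1}{2}.
So G(z) = \frac{\left(- z^{2} e^{3 z} + 4 z e^{3 z} - 2 \sqrt{z^{4} + 2 z^{2} + 2} e^{3 z} + e^{3 z} - 1\right) e^{- 3 z}}{2}.
Check: d/dz[\frac{\left(- z^{2} e^{3 z} + 4 z e^{3 z} - 2 \sqrt{z^{4} + 2 z^{2} + 2} e^{3 z} + e^{3 z} - 1\right) e^{- 3 z}}{2}] = \frac{\left(- 4 z^{3} e^{3 z} - 2 z \sqrt{z^{4} + 2 z^{2} + 2} e^{3 z} - 4 z e^{3 z} + 4 \sqrt{z^{4} + 2 z^{2} + 2} e^{3 z} + 3 \sqrt{z^{4} + 2 z^{2} + 2}\right) e^{- 3 z}}{2 \sqrt{z^{4} + 2 z^{2} + 2}}, which equals G'(z).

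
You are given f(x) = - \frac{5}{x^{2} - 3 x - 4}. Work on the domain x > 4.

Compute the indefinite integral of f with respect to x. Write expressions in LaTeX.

F(x) = - \log{\left(x - 4 \right)} + \log{\left(x + 1 \right)} + C

Factor the denominator (\left(x - 4\right) \left(x + 1\right)) and decompose: f = \frac{1}{x + 1} - \frac{1}{x - 4}; each piece integrates to a log, atan, or power term.
Check: d/dx[- \log{\left(x - 4 \right)} + \log{\left(x + 1 \right)}] = - \frac{5}{x^{2} - 3 x - 4} = f(x).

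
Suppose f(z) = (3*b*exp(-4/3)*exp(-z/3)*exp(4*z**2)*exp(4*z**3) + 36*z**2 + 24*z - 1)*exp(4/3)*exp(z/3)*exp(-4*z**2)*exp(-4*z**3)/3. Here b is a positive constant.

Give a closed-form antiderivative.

An antiderivative is F(z) = (b*z*exp(-4/3)*exp(-z/3)*exp(4*z**2)*exp(4*z**3) - 1)*exp(4/3)*exp(z/3)*exp(-4*z**2)*exp(-4*z**3).

An antiderivative F(z) passes only if d/dz[F] lands on f(z) exactly.
Check: d/dz[(b*z*exp(-4/3)*exp(-z/3)*exp(4*z**2)*exp(4*z**3) - 1)*exp(4/3)*exp(z/3)*exp(-4*z**2)*exp(-4*z**3)] = (3*b*exp(4*z**2)*exp(4*z**3) + 36*z**2*exp(4/3)*exp(z/3) + 24*z*exp(4/3)*exp(z/3) - exp(4/3)*exp(z/3))*exp(-4*z**2)*exp(-4*z**3)/3, which equals f(z).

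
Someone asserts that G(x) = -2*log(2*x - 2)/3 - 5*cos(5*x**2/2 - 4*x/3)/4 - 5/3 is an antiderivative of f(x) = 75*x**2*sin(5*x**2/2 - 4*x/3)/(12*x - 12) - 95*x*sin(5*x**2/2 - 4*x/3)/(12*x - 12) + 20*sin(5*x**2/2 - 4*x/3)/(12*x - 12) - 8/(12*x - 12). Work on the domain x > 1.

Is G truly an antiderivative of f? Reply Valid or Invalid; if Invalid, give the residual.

Valid - differentiating G returns exactly f.

d/dx[G] = (75*x**2*sin(5*x**2/2 - 4*x/3) - 95*x*sin(5*x**2/2 - 4*x/3) + 20*sin(5*x**2/2 - 4*x/3) - 8)/(12*x - 12)
This equals f(x) exactly, so the claim holds.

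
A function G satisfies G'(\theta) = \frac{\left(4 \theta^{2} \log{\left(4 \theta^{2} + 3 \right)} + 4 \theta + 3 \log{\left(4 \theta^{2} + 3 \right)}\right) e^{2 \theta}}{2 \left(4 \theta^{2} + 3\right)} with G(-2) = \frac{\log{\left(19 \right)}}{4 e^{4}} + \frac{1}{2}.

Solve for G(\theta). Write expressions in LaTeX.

Recognize the product-rule pattern: G'(\theta) = u'v + uv' with u = \frac{e^{2 \theta}}{4}, v = \log{\left(4 \theta^{2} + 3 \right)}, so integration by parts undoes it.
A general antiderivative is \frac{e^{2 \theta} \log{\left(4 \theta^{2} + 3 \right)}}{4} + C.
The condition gives C = \frac{\log{\left(19 \right)}}{4 e^{4}} + \frac{1}{2} - (\frac{\log{\left(19 \right)}}{4 e^{4}}) = \frac{1}{2}.
So G(\theta) = \frac{e^{2 \theta} \log{\left(4 \theta^{2} + 3 \right)} + 2}{4}.
Check: d/d\theta[\frac{e^{2 \theta} \log{\left(4 \theta^{2} + 3 \right)} + 2}{4}] = \frac{4 \theta^{2} e^{2 \theta} \log{\left(4 \theta^{2} + 3 \right)} + 4 \theta e^{2 \theta} + 3 e^{2 \theta} \log{\left(4 \theta^{2} + 3 \right)}}{8 \theta^{2} + 6}, which equals G'(\theta).

G(\theta) = \frac{e^{2 \theta} \log{\left(4 \theta^{2} + 3 \right)} + 2}{4}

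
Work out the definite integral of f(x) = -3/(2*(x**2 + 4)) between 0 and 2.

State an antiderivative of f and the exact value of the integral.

Antiderivative: F(x) = -3*atan(x/2)/4; value = -3*pi/16

Differentiate the proposed F(x) back; it has to land on f(x) exactly.
F(x) = -3*atan(x/2)/4 is an antiderivative of f.
Check: d/dx[-3*atan(x/2)/4] = -3/(2*x**2 + 8), which equals f(x).
F(2) = -3*pi/16; F(0) = 0.
Integral = F(2) - F(0) = -3*pi/16.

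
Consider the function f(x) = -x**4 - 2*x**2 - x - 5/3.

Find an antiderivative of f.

Integrate term by term and add the pieces.
Check: d/dx[-x**5/5 - 2*x**3/3 - x**2/2 - 5*x/3] = -x**4 - 2*x**2 - x - 5/3 = f(x).

An antiderivative is F(x) = -x**5/5 - 2*x**3/3 - x**2/2 - 5*x/3.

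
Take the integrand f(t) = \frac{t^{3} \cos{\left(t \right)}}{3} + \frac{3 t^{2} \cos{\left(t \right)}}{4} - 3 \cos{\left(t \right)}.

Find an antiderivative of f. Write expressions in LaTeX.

An antiderivative is F(t) = \frac{t^{3} \sin{\left(t \right)}}{3} + \frac{3 t^{2} \sin{\left(t \right)}}{4} + t^{2} \cos{\left(t \right)} - 2 t \sin{\left(t \right)} + \frac{3 t \cos{\left(t \right)}}{2} - \frac{9 \sin{\left(t \right)}}{2} - 2 \cos{\left(t \right)}.

Integrate term by term and add the pieces.
Check: d/dt[\frac{t^{3} \sin{\left(t \right)}}{3} + \frac{3 t^{2} \sin{\left(t \right)}}{4} + t^{2} \cos{\left(t \right)} - 2 t \sin{\left(t \right)} + \frac{3 t \cos{\left(t \right)}}{2} - \frac{9 \sin{\left(t \right)}}{2} - 2 \cos{\left(t \right)}] = \frac{t^{3} \cos{\left(t \right)}}{3} + \frac{3 t^{2} \cos{\left(t \right)}}{4} - 3 \cos{\left(t \right)} = f(t).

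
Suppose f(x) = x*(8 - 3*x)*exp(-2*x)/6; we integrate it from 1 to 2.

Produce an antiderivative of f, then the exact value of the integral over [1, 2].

Recognize the product-rule pattern: f = u'v + uv' with u = x**2/4 - 5*x/12 - 5/24, v = exp(-2*x), so integration by parts undoes it.
F(x) = (6*x**2 - 10*x - 5)*exp(-2*x)/24 is an antiderivative of f.
Check: d/dx[(6*x**2 - 10*x - 5)*exp(-2*x)/24] = (-3*x**2 + 8*x)*exp(-2*x)/6, which equals f(x).
F(2) = -exp(-4)/24; F(1) = -3*exp(-2)/8.
Integral = F(2) - F(1) = -exp(-4)/24 + 3*exp(-2)/8.

Antiderivative: F(x) = (6*x**2 - 10*x - 5)*exp(-2*x)/24; value = -exp(-4)/24 + 3*exp(-2)/8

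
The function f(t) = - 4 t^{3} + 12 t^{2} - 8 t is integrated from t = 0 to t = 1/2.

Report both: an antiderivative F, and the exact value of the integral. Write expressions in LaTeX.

f matches the chain-rule pattern g'(h)*h' with inner function h(t) = - t^{2} + 2 t; substituting u = h(t) collapses the integral.
F(t) = - t^{2} \left(t - 2\right)^{2} is an antiderivative of f.
Check: d/dt[- t^{2} \left(t - 2\right)^{2}] = - 4 t^{3} + 12 t^{2} - 8 t = f(t).
F(1/2) = - \frac{9}{16}; F(0) = 0.
Integral = F(1/2) - F(0) = - \frac{9}{16}.

Antiderivative: F(t) = - t^{2} \left(t - 2\right)^{2}; value = - \frac{9}{16}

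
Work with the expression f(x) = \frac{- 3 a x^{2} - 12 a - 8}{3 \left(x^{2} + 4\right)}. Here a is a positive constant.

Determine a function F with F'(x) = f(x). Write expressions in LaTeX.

An antiderivative is F(x) = - a x - \frac{4 \operatorname{atan}{\left(\frac{x}{2} \right)}}{3}.

Check any antiderivative F(x) by computing F'(x) and comparing it with f(x).
Check: d/dx[- a x - \frac{4 \operatorname{atan}{\left(\frac{x}{2} \right)}}{3}] = \frac{- 3 a x^{2} - 12 a - 8}{3 x^{2} + 12}, which equals f(x).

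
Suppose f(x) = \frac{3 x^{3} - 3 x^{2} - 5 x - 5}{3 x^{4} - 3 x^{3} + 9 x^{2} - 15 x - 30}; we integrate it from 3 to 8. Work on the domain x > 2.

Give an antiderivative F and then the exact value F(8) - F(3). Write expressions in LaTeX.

Factor the denominator (3 \left(x - 2\right) \left(x + 1\right) \left(x^{2} + 5\right)) and decompose: f = \frac{5 \left(5 x + 1\right)}{27 \left(x^{2} + 5\right)} + \frac{1}{9 \left(x + 1\right)} - \frac{1}{27 \left(x - 2\right)}; each piece integrates to a log, atan, or power term.
F(x) = \frac{- 2 \log{\left(x - 2 \right)} + 6 \log{\left(x + 1 \right)} + 25 \log{\left(x^{2} + 5 \right)} + 2 \sqrt{5} \operatorname{atan}{\left(\frac{\sqrt{5} x}{5} \right)}}{54} is an antiderivative of f.
Check: d/dx[\frac{- 2 \log{\left(x - 2 \right)} + 6 \log{\left(x + 1 \right)} + 25 \log{\left(x^{2} + 5 \right)} + 2 \sqrt{5} \operatorname{atan}{\left(\frac{\sqrt{5} x}{5} \right)}}{54}] = \frac{3 x^{3} - 3 x^{2} - 5 x - 5}{3 x^{4} - 3 x^{3} + 9 x^{2} - 15 x - 30} = f(x).
F(8) = - \frac{\log{\left(6 \right)}}{27} + \frac{\sqrt{5} \operatorname{atan}{\left(\frac{8 \sqrt{5}}{5} \right)}}{27} + \frac{\log{\left(9 \right)}}{9} + \frac{25 \log{\left(69 \right)}}{54}; F(3) = \frac{\sqrt{5} \operatorname{atan}{\left(\frac{3 \sqrt{5}}{5} \right)}}{27} + \frac{\log{\left(4 \right)}}{9} + \frac{25 \log{\left(14 \right)}}{54}.
Integral = F(8) - F(3) = - \frac{25 \log{\left(14 \right)}}{54} - \frac{\log{\left(4 \right)}}{9} - \frac{\sqrt{5} \operatorname{atan}{\left(\frac{3 \sqrt{5}}{5} \right)}}{27} - \frac{\log{\left(6 \right)}}{27} + \frac{\sqrt{5} \operatorname{atan}{\left(\frac{8 \sqrt{5}}{5} \right)}}{27} + \frac{\log{\left(9 \right)}}{9} + \frac{25 \log{\left(69 \right)}}{54}.

Antiderivative: F(x) = \frac{- 2 \log{\left(x - 2 \right)} + 6 \log{\left(x + 1 \right)} + 25 \log{\left(x^{2} + 5 \right)} + 2 \sqrt{5} \operatorname{atan}{\left(\frac{\sqrt{5} x}{5} \right)}}{54}; value = - \frac{25 \log{\left(14 \right)}}{54} - \frac{\log{\left(4 \right)}}{9} - \frac{\sqrt{5} \operatorname{atan}{\left(\frac{3 \sqrt{5}}{5} \right)}}{27} - \frac{\log{\left(6 \right)}}{27} + \frac{\sqrt{5} \operatorname{atan}{\left(\frac{8 \sqrt{5}}{5} \right)}}{27} + \frac{\log{\left(9 \right)}}{9} + \frac{25 \log{\left(69 \right)}}{54}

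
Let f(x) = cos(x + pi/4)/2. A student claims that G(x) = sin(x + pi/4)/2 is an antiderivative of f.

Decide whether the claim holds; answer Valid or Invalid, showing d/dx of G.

d/dx[G] = cos(x + pi/4)/2
This equals f(x) exactly, so the claim holds.

Valid. The derivative of G reproduces f.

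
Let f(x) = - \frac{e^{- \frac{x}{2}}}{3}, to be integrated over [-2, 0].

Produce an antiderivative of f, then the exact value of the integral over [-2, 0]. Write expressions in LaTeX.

Antiderivative: F(x) = \frac{2 e^{- \frac{x}{2}}}{3}; value = \frac{2}{3} - \frac{2 e}{3}

Differentiate the proposed F(x) back; it has to land on f(x) exactly.
F(x) = \frac{2 e^{- \frac{x}{2}}}{3} is an antiderivative of f.
Check: d/dx[\frac{2 e^{- \frac{x}{2}}}{3}] = - \frac{e^{- \frac{x}{2}}}{3} = f(x).
F(0) = \frac{2}{3}; F(-2) = \frac{2 e}{3}.
Integral = F(0) - F(-2) = \frac{2}{3} - \frac{2 e}{3}.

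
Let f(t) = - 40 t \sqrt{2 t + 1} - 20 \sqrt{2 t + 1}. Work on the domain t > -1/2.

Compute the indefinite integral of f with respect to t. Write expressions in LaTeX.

F(t) = - 4 \left(2 t + 1\right)^{\frac{5}{2}} + C

The integrand splits into summands that can be handled one at a time.
Check: d/dt[- 4 \left(2 t + 1\right)^{\frac{5}{2}}] = - 40 t \sqrt{2 t + 1} - 20 \sqrt{2 t + 1} = f(t).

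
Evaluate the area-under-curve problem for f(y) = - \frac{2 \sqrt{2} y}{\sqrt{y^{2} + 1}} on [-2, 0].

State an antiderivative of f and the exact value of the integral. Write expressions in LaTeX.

Antiderivative: F(y) = - 2 \sqrt{2 y^{2} + 2}; value = - 2 \sqrt{2} + 2 \sqrt{10}

The substitution u = 2 y^{2} + 2 works: f is exactly (dF/du)*(du/dy) for that inner function.
F(y) = - 2 \sqrt{2 y^{2} + 2} is an antiderivative of f.
Check: d/dy[- 2 \sqrt{2 y^{2} + 2}] = - \frac{2 \sqrt{2} y}{\sqrt{y^{2} + 1}} = f(y).
F(0) = - 2 \sqrt{2}; F(-2) = - 2 \sqrt{10}.
Integral = F(0) - F(-2) = - 2 \sqrt{2} + 2 \sqrt{10}.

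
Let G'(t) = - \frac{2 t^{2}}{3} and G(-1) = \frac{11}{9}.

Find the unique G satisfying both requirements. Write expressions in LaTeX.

Check a candidate G(t) by differentiating: d/dt[G] must match the given G'(t).
A general antiderivative is - \frac{2 t^{3}}{9} + C.
The condition gives C = \frac{11}{9} - (\frac{2}{9}) = 1.
So G(t) = 1 - \frac{2 t^{3}}{9}.
Check: d/dt[1 - \frac{2 t^{3}}{9}] = - \frac{2 t^{2}}{3} = G'(t).

G(t) = 1 - \frac{2 t^{3}}{9}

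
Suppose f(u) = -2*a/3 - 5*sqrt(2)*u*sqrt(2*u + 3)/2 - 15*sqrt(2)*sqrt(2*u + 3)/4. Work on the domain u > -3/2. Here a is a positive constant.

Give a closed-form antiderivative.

The integrand splits into summands that can be handled one at a time.
Check: d/du[(-8*a*u - 3*sqrt(2)*(2*u + 3)**(5/2))/12] = -2*a/3 - 5*sqrt(2)*u*sqrt(2*u + 3)/2 - 15*sqrt(2)*sqrt(2*u + 3)/4 = f(u).

An antiderivative is F(u) = (-8*a*u - 3*sqrt(2)*(2*u + 3)**(5/2))/12.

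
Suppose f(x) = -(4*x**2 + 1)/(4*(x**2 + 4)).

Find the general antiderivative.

Check any antiderivative F(x) by computing F'(x) and comparing it with f(x).
Check: d/dx[-x + 15*atan(x/2)/8] = (-4*x**2 - 1)/(4*x**2 + 16), which equals f(x).

F(x) = -x + 15*atan(x/2)/8 + C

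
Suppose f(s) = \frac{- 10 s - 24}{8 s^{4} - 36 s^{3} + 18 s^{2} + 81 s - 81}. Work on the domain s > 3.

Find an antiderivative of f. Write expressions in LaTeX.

An antiderivative is F(s) = - \frac{2 \log{\left(s - 3 \right)}}{3} + \frac{23 \log{\left(s - \frac{3}{2} \right)}}{36} + \frac{\log{\left(s + \frac{3}{2} \right)}}{36} - \frac{13}{12 s - 18}.

Factor the denominator (\left(s - 3\right) \left(2 s - 3\right)^{2} \left(2 s + 3\right)) and decompose: f = \frac{1}{18 \left(2 s + 3\right)} + \frac{23}{18 \left(2 s - 3\right)} + \frac{13}{3 \left(2 s - 3\right)^{2}} - \frac{2}{3 \left(s - 3\right)}; each piece integrates to a log, atan, or power term.
Check: d/ds[- \frac{2 \log{\left(s - 3 \right)}}{3} + \frac{23 \log{\left(s - \frac{3}{2} \right)}}{36} + \frac{\log{\left(s + \frac{3}{2} \right)}}{36} - \frac{13}{12 s - 18}] = \frac{- 10 s - 24}{8 s^{4} - 36 s^{3} + 18 s^{2} + 81 s - 81} = f(s).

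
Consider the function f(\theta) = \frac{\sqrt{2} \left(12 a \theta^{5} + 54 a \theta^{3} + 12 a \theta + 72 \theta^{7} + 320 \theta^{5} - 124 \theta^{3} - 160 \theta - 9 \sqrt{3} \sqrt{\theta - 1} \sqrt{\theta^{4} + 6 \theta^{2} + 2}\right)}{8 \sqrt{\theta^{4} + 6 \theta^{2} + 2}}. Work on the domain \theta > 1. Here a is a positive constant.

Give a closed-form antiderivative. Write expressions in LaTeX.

A candidate is checked by its d/d\theta: the result must match f(\theta).
Check: d/d\theta[\frac{3 \sqrt{2} a \theta^{2} \sqrt{\theta^{4} + 6 \theta^{2} + 2} + 12 \sqrt{2} \theta^{4} \sqrt{\theta^{4} + 6 \theta^{2} + 2} - 10 \sqrt{2} \theta^{2} \sqrt{\theta^{4} + 6 \theta^{2} + 2} - 6 \sqrt{6} \theta \sqrt{\theta - 1} + 6 \sqrt{6} \sqrt{\theta - 1} - 20 \sqrt{2} \sqrt{\theta^{4} + 6 \theta^{2} + 2}}{8}] = \frac{12 \sqrt{2} a \theta^{5} \sqrt{\theta - 1} + 54 \sqrt{2} a \theta^{3} \sqrt{\theta - 1} + 12 \sqrt{2} a \theta \sqrt{\theta - 1} + 72 \sqrt{2} \theta^{7} \sqrt{\theta - 1} + 320 \sqrt{2} \theta^{5} \sqrt{\theta - 1} - 124 \sqrt{2} \theta^{3} \sqrt{\theta - 1} - 160 \sqrt{2} \theta \sqrt{\theta - 1} - 9 \sqrt{6} \theta \sqrt{\theta^{4} + 6 \theta^{2} + 2} + 9 \sqrt{6} \sqrt{\theta^{4} + 6 \theta^{2} + 2}}{8 \sqrt{\theta - 1} \sqrt{\theta^{4} + 6 \theta^{2} + 2}}, which equals f(\theta).

An antiderivative is F(\theta) = \frac{3 \sqrt{2} a \theta^{2} \sqrt{\theta^{4} + 6 \theta^{2} + 2} + 12 \sqrt{2} \theta^{4} \sqrt{\theta^{4} + 6 \theta^{2} + 2} - 10 \sqrt{2} \theta^{2} \sqrt{\theta^{4} + 6 \theta^{2} + 2} - 6 \sqrt{6} \theta \sqrt{\theta - 1} + 6 \sqrt{6} \sqrt{\theta - 1} - 20 \sqrt{2} \sqrt{\theta^{4} + 6 \theta^{2} + 2}}{8}.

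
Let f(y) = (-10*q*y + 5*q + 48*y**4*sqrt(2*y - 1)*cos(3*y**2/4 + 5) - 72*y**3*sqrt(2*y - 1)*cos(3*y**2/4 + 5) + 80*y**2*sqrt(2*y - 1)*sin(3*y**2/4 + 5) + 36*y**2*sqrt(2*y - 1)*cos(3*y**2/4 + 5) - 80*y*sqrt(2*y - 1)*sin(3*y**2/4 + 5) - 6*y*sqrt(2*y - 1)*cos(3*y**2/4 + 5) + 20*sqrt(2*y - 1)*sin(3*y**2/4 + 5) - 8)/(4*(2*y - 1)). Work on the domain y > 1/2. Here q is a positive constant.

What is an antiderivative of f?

Check any antiderivative F(y) by computing F'(y) and comparing it with f(y).
Check: d/dy[(-5*q*y + 4*(2*y - 1)**(5/2)*sin(3*y**2/4 + 5) - 4*log(y - 1/2))/4] = (-10*q*y + 5*q + 48*y**4*sqrt(2*y - 1)*cos(3*y**2/4 + 5) - 72*y**3*sqrt(2*y - 1)*cos(3*y**2/4 + 5) + 80*y**2*sqrt(2*y - 1)*sin(3*y**2/4 + 5) + 36*y**2*sqrt(2*y - 1)*cos(3*y**2/4 + 5) - 80*y*sqrt(2*y - 1)*sin(3*y**2/4 + 5) - 6*y*sqrt(2*y - 1)*cos(3*y**2/4 + 5) + 20*sqrt(2*y - 1)*sin(3*y**2/4 + 5) - 8)/(8*y - 4), which equals f(y).

An antiderivative is F(y) = (-5*q*y + 4*(2*y - 1)**(5/2)*sin(3*y**2/4 + 5) - 4*log(y - 1/2))/4.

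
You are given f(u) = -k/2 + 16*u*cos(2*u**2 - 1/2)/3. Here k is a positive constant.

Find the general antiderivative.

Recover f(u) by differentiating a candidate F(u); any mismatch rules it out.
Check: d/du[-(3*k*u - 8*sin(2*u**2 - 1/2))/6] = -k/2 + 16*u*cos(2*u**2 - 1/2)/3 = f(u).

F(u) = -(3*k*u - 8*sin(2*u**2 - 1/2))/6 + C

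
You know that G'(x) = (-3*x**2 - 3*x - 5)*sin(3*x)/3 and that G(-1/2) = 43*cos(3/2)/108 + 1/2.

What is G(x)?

Check a candidate G(x) by differentiating: d/dx[G] must match the given G'(x).
A general antiderivative is x**2*cos(3*x)/3 - 2*x*sin(3*x)/9 + x*cos(3*x)/3 - sin(3*x)/9 + 13*cos(3*x)/27 + C.
The condition gives C = 43*cos(3/2)/108 + 1/2 - (43*cos(3/2)/108) = 1/2.
So G(x) = x**2*cos(3*x)/3 - 2*x*sin(3*x)/9 + x*cos(3*x)/3 - sin(3*x)/9 + 13*cos(3*x)/27 + 1/2.
Check: d/dx[x**2*cos(3*x)/3 - 2*x*sin(3*x)/9 + x*cos(3*x)/3 - sin(3*x)/9 + 13*cos(3*x)/27 + 1/2] = -x**2*sin(3*x) - x*sin(3*x) - 5*sin(3*x)/3, which equals G'(x).

G(x) = x**2*cos(3*x)/3 - 2*x*sin(3*x)/9 + x*cos(3*x)/3 - sin(3*x)/9 + 13*cos(3*x)/27 + 1/2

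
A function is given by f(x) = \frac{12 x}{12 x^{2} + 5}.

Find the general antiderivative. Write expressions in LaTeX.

F(x) = \frac{\log{\left(4 x^{2} + \frac{5}{3} \right)}}{2} + C

f matches the chain-rule pattern g'(h)*h' with inner function h(x) = 4 x^{2} + \frac{5}{3}; substituting u = h(x) collapses the integral.
Check: d/dx[\frac{\log{\left(4 x^{2} + \frac{5}{3} \right)}}{2}] = \frac{12 x}{12 x^{2} + 5} = f(x).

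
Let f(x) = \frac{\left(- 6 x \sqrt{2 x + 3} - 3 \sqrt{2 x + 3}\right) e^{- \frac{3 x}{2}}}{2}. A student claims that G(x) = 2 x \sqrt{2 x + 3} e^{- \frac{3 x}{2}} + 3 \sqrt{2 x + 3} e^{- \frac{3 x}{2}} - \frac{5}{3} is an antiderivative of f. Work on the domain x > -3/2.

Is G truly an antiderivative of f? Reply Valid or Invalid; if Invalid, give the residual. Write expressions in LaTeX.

Valid. The derivative of G reproduces f.

d/dx[G] = \frac{\left(- 12 x^{2} - 24 x - 9\right) e^{- \frac{3 x}{2}}}{2 \sqrt{2 x + 3}}
This equals f(x) exactly, so the claim holds.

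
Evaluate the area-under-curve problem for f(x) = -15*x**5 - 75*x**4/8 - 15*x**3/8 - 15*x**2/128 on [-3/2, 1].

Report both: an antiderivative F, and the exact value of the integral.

Antiderivative: F(x) = -5*x**6/2 - 15*x**5/8 - 15*x**4/32 - 5*x**3/128; value = 11875/1024

f matches the chain-rule pattern g'(h)*h' with inner function h(x) = x**2 + x/4; substituting u = h(x) collapses the integral.
F(x) = -5*x**6/2 - 15*x**5/8 - 15*x**4/32 - 5*x**3/128 is an antiderivative of f.
Check: d/dx[-5*x**6/2 - 15*x**5/8 - 15*x**4/32 - 5*x**3/128] = -15*x**5 - 75*x**4/8 - 15*x**3/8 - 15*x**2/128 = f(x).
F(1) = -625/128; F(-3/2) = -16875/1024.
Integral = F(1) - F(-3/2) = 11875/1024.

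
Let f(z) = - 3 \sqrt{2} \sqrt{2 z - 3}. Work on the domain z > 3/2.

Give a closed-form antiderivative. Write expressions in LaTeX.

Any candidate F(z) must reproduce f(z) exactly when differentiated.
Check: d/dz[- 4 \left(z - \frac{3}{2}\right)^{\frac{3}{2}}] = - 3 \sqrt{2} \sqrt{2 z - 3} = f(z).

An antiderivative is F(z) = - 4 \left(z - \frac{3}{2}\right)^{\frac{3}{2}}.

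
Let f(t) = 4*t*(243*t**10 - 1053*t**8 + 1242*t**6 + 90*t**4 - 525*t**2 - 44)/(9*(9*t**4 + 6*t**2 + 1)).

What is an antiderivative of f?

Whatever form F(t) takes, F'(t) = f(t) is non-negotiable.
Check: d/dt[3*t**8/2 - 10*t**6 + 25*t**4 - 250*t**2/9 - 2/(t**2 + 1/3)] = (972*t**11 - 4212*t**9 + 4968*t**7 + 360*t**5 - 2100*t**3 - 176*t)/(81*t**4 + 54*t**2 + 9), which equals f(t).

An antiderivative is F(t) = 3*t**8/2 - 10*t**6 + 25*t**4 - 250*t**2/9 - 2/(t**2 + 1/3).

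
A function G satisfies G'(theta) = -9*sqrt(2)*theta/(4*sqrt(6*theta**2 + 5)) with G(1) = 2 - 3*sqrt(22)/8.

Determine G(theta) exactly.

G(theta) = 2 - 3*sqrt(3*theta**2 + 5/2)/4

G'(theta) matches the chain-rule pattern g'(h)*h' with inner function h(theta) = 3*theta**2 + 5/2; substituting u = h(theta) collapses the integral.
A general antiderivative is -3*sqrt(3*theta**2 + 5/2)/4 + C.
The condition gives C = 2 - 3*sqrt(22)/8 - (-3*sqrt(22)/8) = 2.
So G(theta) = 2 - 3*sqrt(3*theta**2 + 5/2)/4.
Check: d/dtheta[2 - 3*sqrt(3*theta**2 + 5/2)/4] = -9*sqrt(2)*theta/(4*sqrt(6*theta**2 + 5)) = G'(theta).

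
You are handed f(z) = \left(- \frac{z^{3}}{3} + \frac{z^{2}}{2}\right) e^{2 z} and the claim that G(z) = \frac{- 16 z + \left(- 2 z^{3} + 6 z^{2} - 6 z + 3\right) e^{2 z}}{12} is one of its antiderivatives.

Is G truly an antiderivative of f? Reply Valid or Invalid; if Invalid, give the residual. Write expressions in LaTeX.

d/dz[G] = - \frac{z^{3} e^{2 z}}{3} + \frac{z^{2} e^{2 z}}{2} - \frac{4}{3}
d/dz[G] - f(z) = - \frac{4}{3} != 0.

Invalid: d/dz[G] - f = - \frac{4}{3}, which is not 0.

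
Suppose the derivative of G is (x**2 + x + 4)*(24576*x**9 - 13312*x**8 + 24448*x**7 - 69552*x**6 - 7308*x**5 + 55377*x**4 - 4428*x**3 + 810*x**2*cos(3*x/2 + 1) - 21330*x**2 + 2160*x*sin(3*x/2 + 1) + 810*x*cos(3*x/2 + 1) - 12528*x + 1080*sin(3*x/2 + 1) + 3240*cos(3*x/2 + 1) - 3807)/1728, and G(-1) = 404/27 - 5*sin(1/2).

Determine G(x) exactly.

Recognize the product-rule pattern: G'(x) = u'v + uv' with u = (x**2/2 + x/2 + 2)**2, v = -2*x**2 - 2*x + 3*(-4*x**2/3 + x/2 + 1/2)**4/2 + 5*sin(3*x/2 + 1)/4 - 5/4, so integration by parts undoes it.
A general antiderivative is (x**2/2 + x/2 + 2)**2*(-2*x**2 - 2*x + 3*(-4*x**2/3 + x/2 + 1/2)**4/2 + 5*sin(3*x/2 + 1)/4 - 5/4) + C.
The condition gives C = 404/27 - 5*sin(1/2) - (377/27 - 5*sin(1/2)) = 1.
So G(x) = (x**2/2 + x/2 + 2)**2*(-2*x**2 - 2*x + 3*(-4*x**2/3 + x/2 + 1/2)**4/2 + 5*sin(3*x/2 + 1)/4 - 5/4) + 1.
Check: d/dx[(x**2/2 + x/2 + 2)**2*(-2*x**2 - 2*x + 3*(-4*x**2/3 + x/2 + 1/2)**4/2 + 5*sin(3*x/2 + 1)/4 - 5/4) + 1] = 128*x**11/9 + 176*x**10/27 + 190*x**9/3 - 683*x**8/12 + 5233*x**7/432 - 25571*x**6/192 + 2413*x**5/192 + 15*x**4*cos(3*x/2 + 1)/32 + 3625*x**4/32 + 5*x**3*sin(3*x/2 + 1)/4 + 15*x**3*cos(3*x/2 + 1)/16 - 955*x**3/32 + 15*x**2*sin(3*x/2 + 1)/8 + 135*x**2*cos(3*x/2 + 1)/32 - 3765*x**2/64 + 45*x*sin(3*x/2 + 1)/8 + 15*x*cos(3*x/2 + 1)/4 - 1997*x/64 + 5*sin(3*x/2 + 1)/2 + 15*cos(3*x/2 + 1)/2 - 141/16, which equals G'(x).

G(x) = (x**2/2 + x/2 + 2)**2*(-2*x**2 - 2*x + 3*(-4*x**2/3 + x/2 + 1/2)**4/2 + 5*sin(3*x/2 + 1)/4 - 5/4) + 1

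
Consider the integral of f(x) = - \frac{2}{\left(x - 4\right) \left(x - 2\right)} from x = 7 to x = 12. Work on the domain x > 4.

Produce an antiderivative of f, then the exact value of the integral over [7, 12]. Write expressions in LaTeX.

The denominator factors as \left(x - 4\right) \left(x - 2\right); partial fractions split f into directly integrable pieces: \frac{1}{x - 2} - \frac{1}{x - 4}.
F(x) = - \log{\left(x - 4 \right)} + \log{\left(x - 2 \right)} is an antiderivative of f.
Check: d/dx[- \log{\left(x - 4 \right)} + \log{\left(x - 2 \right)}] = - \frac{2}{x^{2} - 6 x + 8}, which equals f(x).
F(12) = - \log{\left(8 \right)} + \log{\left(10 \right)}; F(7) = - \log{\left(3 \right)} + \log{\left(5 \right)}.
Integral = F(12) - F(7) = - \log{\left(8 \right)} - \log{\left(5 \right)} + \log{\left(3 \right)} + \log{\left(10 \right)}.

Antiderivative: F(x) = - \log{\left(x - 4 \right)} + \log{\left(x - 2 \right)}; value = - \log{\left(8 \right)} - \log{\left(5 \right)} + \log{\left(3 \right)} + \log{\left(10 \right)}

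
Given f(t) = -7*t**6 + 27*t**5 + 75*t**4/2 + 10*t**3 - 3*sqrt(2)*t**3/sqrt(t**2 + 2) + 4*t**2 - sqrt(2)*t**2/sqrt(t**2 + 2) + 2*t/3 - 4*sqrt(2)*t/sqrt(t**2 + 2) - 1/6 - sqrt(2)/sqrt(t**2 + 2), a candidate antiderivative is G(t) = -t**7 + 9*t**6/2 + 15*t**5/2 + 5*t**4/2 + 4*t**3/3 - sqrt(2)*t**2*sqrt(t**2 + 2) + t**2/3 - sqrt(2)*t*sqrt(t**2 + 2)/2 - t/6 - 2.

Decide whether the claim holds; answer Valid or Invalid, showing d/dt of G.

Valid: G'(t) = f(t).

d/dt[G] = (-42*t**6*sqrt(t**2 + 2) + 162*t**5*sqrt(t**2 + 2) + 225*t**4*sqrt(t**2 + 2) + 60*t**3*sqrt(t**2 + 2) - 18*sqrt(2)*t**3 + 24*t**2*sqrt(t**2 + 2) - 6*sqrt(2)*t**2 + 4*t*sqrt(t**2 + 2) - 24*sqrt(2)*t - sqrt(t**2 + 2) - 6*sqrt(2))/(6*sqrt(t**2 + 2))
This equals f(t) exactly, so the claim holds.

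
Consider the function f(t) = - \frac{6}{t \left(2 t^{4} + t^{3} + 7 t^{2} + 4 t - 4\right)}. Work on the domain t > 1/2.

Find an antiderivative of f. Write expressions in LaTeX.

An antiderivative is F(t) = \frac{3 \log{\left(t \right)}}{2} - \frac{16 \log{\left(t - \frac{1}{2} \right)}}{17} - \frac{2 \log{\left(t + 1 \right)}}{5} - \frac{27 \log{\left(t^{2} + 4 \right)}}{340} + \frac{3 \operatorname{atan}{\left(\frac{t}{2} \right)}}{85}.

Factor the denominator (t \left(t + 1\right) \left(2 t - 1\right) \left(t^{2} + 4\right)) and decompose: f = - \frac{3 \left(9 t - 4\right)}{170 \left(t^{2} + 4\right)} - \frac{32}{17 \left(2 t - 1\right)} - \frac{2}{5 \left(t + 1\right)} + \frac{3}{2 t}; each piece integrates to a log, atan, or power term.
Check: d/dt[\frac{3 \log{\left(t \right)}}{2} - \frac{16 \log{\left(t - \frac{1}{2} \right)}}{17} - \frac{2 \log{\left(t + 1 \right)}}{5} - \frac{27 \log{\left(t^{2} + 4 \right)}}{340} + \frac{3 \operatorname{atan}{\left(\frac{t}{2} \right)}}{85}] = - \frac{6}{2 t^{5} + t^{4} + 7 t^{3} + 4 t^{2} - 4 t}, which equals f(t).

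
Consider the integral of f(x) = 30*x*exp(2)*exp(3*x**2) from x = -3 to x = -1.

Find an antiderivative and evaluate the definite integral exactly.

Antiderivative: F(x) = 5*exp(2)*exp(3*x**2); value = -5*exp(29) + 5*exp(5)

f matches the chain-rule pattern g'(h)*h' with inner function h(x) = 3*x**2 + 2; substituting u = h(x) collapses the integral.
F(x) = 5*exp(2)*exp(3*x**2) is an antiderivative of f.
Check: d/dx[5*exp(2)*exp(3*x**2)] = 30*x*exp(2)*exp(3*x**2) = f(x).
F(-1) = 5*exp(5); F(-3) = 5*exp(29).
Integral = F(-1) - F(-3) = -5*exp(29) + 5*exp(5).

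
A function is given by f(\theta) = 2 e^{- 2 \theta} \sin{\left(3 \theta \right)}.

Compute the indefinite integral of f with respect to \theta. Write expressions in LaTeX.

F(\theta) = - \frac{2 \left(2 \sin{\left(3 \theta \right)} + 3 \cos{\left(3 \theta \right)}\right) e^{- 2 \theta}}{13} + C

An antiderivative F(\theta) passes only if d/d\theta[F] lands on f(\theta) exactly.
Check: d/d\theta[- \frac{2 \left(2 \sin{\left(3 \theta \right)} + 3 \cos{\left(3 \theta \right)}\right) e^{- 2 \theta}}{13}] = 2 e^{- 2 \theta} \sin{\left(3 \theta \right)} = f(\theta).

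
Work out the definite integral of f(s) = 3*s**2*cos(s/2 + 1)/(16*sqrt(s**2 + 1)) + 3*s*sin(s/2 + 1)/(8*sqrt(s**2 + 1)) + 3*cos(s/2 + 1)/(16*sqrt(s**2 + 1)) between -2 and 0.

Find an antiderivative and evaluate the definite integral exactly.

Antiderivative: F(s) = 3*sqrt(s**2 + 1)*sin(s/2 + 1)/8; value = 3*sin(1)/8

f has the shape u'v + uv' for u = 3*sqrt(s**2 + 1)/8 and v = sin(s/2 + 1) — it is the derivative of the product u*v.
F(s) = 3*sqrt(s**2 + 1)*sin(s/2 + 1)/8 is an antiderivative of f.
Check: d/ds[3*sqrt(s**2 + 1)*sin(s/2 + 1)/8] = (3*s**2*cos(s/2 + 1) + 6*s*sin(s/2 + 1) + 3*cos(s/2 + 1))/(16*sqrt(s**2 + 1)), which equals f(s).
F(0) = 3*sin(1)/8; F(-2) = 0.
Integral = F(0) - F(-2) = 3*sin(1)/8.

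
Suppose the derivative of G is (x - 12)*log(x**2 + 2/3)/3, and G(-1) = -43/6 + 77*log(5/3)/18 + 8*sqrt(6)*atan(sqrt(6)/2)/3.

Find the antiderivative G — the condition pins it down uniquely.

For G(x) to be correct, d/dx[G] must agree with the stated G'(x) identically.
A general antiderivative is -x**2/6 + 8*x + (x**2/6 - 4*x)*log(x**2 + 2/3) + log(x**2 + 2/3)/9 - 8*sqrt(6)*atan(sqrt(6)*x/2)/3 + C.
The condition gives C = -43/6 + 77*log(5/3)/18 + 8*sqrt(6)*atan(sqrt(6)/2)/3 - (-49/6 + 77*log(5/3)/18 + 8*sqrt(6)*atan(sqrt(6)/2)/3) = 1.
So G(x) = -x**2/6 + 8*x + (x**2/6 - 4*x)*log(x**2 + 2/3) + log(x**2 + 2/3)/9 - 8*sqrt(6)*atan(sqrt(6)*x/2)/3 + 1.
Check: d/dx[-x**2/6 + 8*x + (x**2/6 - 4*x)*log(x**2 + 2/3) + log(x**2 + 2/3)/9 - 8*sqrt(6)*atan(sqrt(6)*x/2)/3 + 1] = x*log(x**2 + 2/3)/3 - 4*log(x**2 + 2/3), which equals G'(x).

G(x) = -x**2/6 + 8*x + (x**2/6 - 4*x)*log(x**2 + 2/3) + log(x**2 + 2/3)/9 - 8*sqrt(6)*atan(sqrt(6)*x/2)/3 + 1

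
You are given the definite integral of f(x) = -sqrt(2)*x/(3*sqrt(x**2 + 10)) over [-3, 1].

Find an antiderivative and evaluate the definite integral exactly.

Antiderivative: F(x) = -sqrt(2)*sqrt(x**2 + 10)/3; value = -sqrt(22)/3 + sqrt(38)/3

The substitution u = x**2/2 + 5 works: f is exactly (dF/du)*(du/dx) for that inner function.
F(x) = -sqrt(2)*sqrt(x**2 + 10)/3 is an antiderivative of f.
Check: d/dx[-sqrt(2)*sqrt(x**2 + 10)/3] = -sqrt(2)*x/(3*sqrt(x**2 + 10)) = f(x).
F(1) = -sqrt(22)/3; F(-3) = -sqrt(38)/3.
Integral = F(1) - F(-3) = -sqrt(22)/3 + sqrt(38)/3.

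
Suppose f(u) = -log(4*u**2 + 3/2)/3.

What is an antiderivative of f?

An antiderivative is F(u) = -u*log(4*u**2 + 3/2)/3 + 2*u/3 - sqrt(6)*atan(2*sqrt(6)*u/3)/6.

Since d/du undoes antidifferentiation here, F'(u) = f(u) is required of F(u).
Check: d/du[-u*log(4*u**2 + 3/2)/3 + 2*u/3 - sqrt(6)*atan(2*sqrt(6)*u/3)/6] = -log(4*u**2 + 3/2)/3 = f(u).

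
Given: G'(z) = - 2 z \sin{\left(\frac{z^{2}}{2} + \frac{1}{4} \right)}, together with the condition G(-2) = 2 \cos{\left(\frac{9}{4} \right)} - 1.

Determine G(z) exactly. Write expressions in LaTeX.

G'(z) matches the chain-rule pattern g'(h)*h' with inner function h(z) = \frac{z^{2}}{2} + \frac{1}{4}; substituting u = h(z) collapses the integral.
A general antiderivative is 2 \cos{\left(\frac{z^{2}}{2} + \frac{1}{4} \right)} + C.
The condition gives C = 2 \cos{\left(\frac{9}{4} \right)} - 1 - (2 \cos{\left(\frac{9}{4} \right)}) = -1.
So G(z) = 2 \cos{\left(\frac{z^{2}}{2} + \frac{1}{4} \right)} - 1.
Check: d/dz[2 \cos{\left(\frac{z^{2}}{2} + \frac{1}{4} \right)} - 1] = - 2 z \sin{\left(\frac{z^{2}}{2} + \frac{1}{4} \right)} = G'(z).

G(z) = 2 \cos{\left(\frac{z^{2}}{2} + \frac{1}{4} \right)} - 1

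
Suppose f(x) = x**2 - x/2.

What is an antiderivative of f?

An antiderivative is F(x) = x**3/3 - x**2/4.

Integrate term by term and add the pieces.
Check: d/dx[x**3/3 - x**2/4] = x**2 - x/2 = f(x).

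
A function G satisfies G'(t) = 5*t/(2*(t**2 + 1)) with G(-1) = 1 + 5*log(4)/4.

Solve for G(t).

G'(t) matches the chain-rule pattern g'(h)*h' with inner function h(t) = 2*t**2 + 2; substituting u = h(t) collapses the integral.
A general antiderivative is 5*log(2*t**2 + 2)/4 + C.
The condition gives C = 1 + 5*log(4)/4 - (5*log(4)/4) = 1.
So G(t) = 5*log(t**2 + 1)/4 + 5*log(2)/4 + 1.
Check: d/dt[5*log(t**2 + 1)/4 + 5*log(2)/4 + 1] = 5*t/(2*t**2 + 2), which equals G'(t).

G(t) = 5*log(t**2 + 1)/4 + 5*log(2)/4 + 1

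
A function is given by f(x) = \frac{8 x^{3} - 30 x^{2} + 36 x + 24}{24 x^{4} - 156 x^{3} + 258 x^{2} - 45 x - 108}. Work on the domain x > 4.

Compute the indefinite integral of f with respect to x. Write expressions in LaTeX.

Factor the denominator (3 \left(x - 4\right) \left(2 x - 3\right)^{2} \left(2 x + 1\right)) and decompose: f = \frac{5}{432 \left(2 x + 1\right)} + \frac{1}{16 \left(2 x - 3\right)} - \frac{5}{4 \left(2 x - 3\right)^{2}} + \frac{8}{27 \left(x - 4\right)}; each piece integrates to a log, atan, or power term.
Check: d/dx[\frac{8 \log{\left(x - 4 \right)}}{27} + \frac{\log{\left(x - \frac{3}{2} \right)}}{32} + \frac{5 \log{\left(x + \frac{1}{2} \right)}}{864} + \frac{5}{16 x - 24}] = \frac{8 x^{3} - 30 x^{2} + 36 x + 24}{24 x^{4} - 156 x^{3} + 258 x^{2} - 45 x - 108} = f(x).

F(x) = \frac{8 \log{\left(x - 4 \right)}}{27} + \frac{\log{\left(x - \frac{3}{2} \right)}}{32} + \frac{5 \log{\left(x + \frac{1}{2} \right)}}{864} + \frac{5}{16 x - 24} + C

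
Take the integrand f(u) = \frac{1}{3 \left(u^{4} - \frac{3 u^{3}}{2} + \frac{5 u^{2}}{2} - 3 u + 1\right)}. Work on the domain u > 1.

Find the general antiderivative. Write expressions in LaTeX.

Factor the denominator (3 \left(u - 1\right) \left(2 u - 1\right) \left(u^{2} + 2\right)) and decompose: f = \frac{2 \left(u - 1\right)}{27 \left(u^{2} + 2\right)} - \frac{16}{27 \left(2 u - 1\right)} + \frac{2}{9 \left(u - 1\right)}; each piece integrates to a log, atan, or power term.
Check: d/du[\frac{6 \log{\left(u - 1 \right)} - 8 \log{\left(u - \frac{1}{2} \right)} + \log{\left(u^{2} + 2 \right)} - \sqrt{2} \operatorname{atan}{\left(\frac{\sqrt{2} u}{2} \right)}}{27}] = \frac{2}{6 u^{4} - 9 u^{3} + 15 u^{2} - 18 u + 6}, which equals f(u).

F(u) = \frac{6 \log{\left(u - 1 \right)} - 8 \log{\left(u - \frac{1}{2} \right)} + \log{\left(u^{2} + 2 \right)} - \sqrt{2} \operatorname{atan}{\left(\frac{\sqrt{2} u}{2} \right)}}{27} + C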